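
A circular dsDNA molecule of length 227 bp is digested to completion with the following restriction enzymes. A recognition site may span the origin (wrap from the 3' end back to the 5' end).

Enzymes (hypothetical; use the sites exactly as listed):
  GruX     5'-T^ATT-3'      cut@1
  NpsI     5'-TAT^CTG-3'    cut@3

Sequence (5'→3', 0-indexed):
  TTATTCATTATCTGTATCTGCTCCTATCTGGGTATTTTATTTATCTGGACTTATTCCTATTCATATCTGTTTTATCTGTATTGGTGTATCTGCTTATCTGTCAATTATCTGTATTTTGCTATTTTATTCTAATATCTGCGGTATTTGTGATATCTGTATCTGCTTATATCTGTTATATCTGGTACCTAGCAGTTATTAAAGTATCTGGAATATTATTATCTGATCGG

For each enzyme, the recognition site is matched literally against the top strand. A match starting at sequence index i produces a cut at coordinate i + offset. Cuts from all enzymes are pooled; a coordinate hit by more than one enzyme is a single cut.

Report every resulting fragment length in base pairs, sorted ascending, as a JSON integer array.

Per-enzyme occurrences:
  GruX (TATT, off=1): starts [1, 32, 37, 51, 57, 78, 111, 119, 124, 141, 193, 210, 213] → cuts [2, 33, 38, 52, 58, 79, 112, 120, 125, 142, 194, 211, 214]
  NpsI (TATCTG, off=3): starts [8, 14, 24, 41, 63, 72, 86, 94, 105, 132, 150, 156, 166, 175, 201, 216] → cuts [11, 17, 27, 44, 66, 75, 89, 97, 108, 135, 153, 159, 169, 178, 204, 219]

Pooled cuts: [2, 11, 17, 27, 33, 38, 44, 52, 58, 66, 75, 79, 89, 97, 108, 112, 120, 125, 135, 142, 153, 159, 169, 178, 194, 204, 211, 214, 219]

Fragments:
  2→11: 9 bp
  11→17: 6 bp
  17→27: 10 bp
  27→33: 6 bp
  33→38: 5 bp
  38→44: 6 bp
  44→52: 8 bp
  52→58: 6 bp
  58→66: 8 bp
  66→75: 9 bp
  75→79: 4 bp
  79→89: 10 bp
  89→97: 8 bp
  97→108: 11 bp
  108→112: 4 bp
  112→120: 8 bp
  120→125: 5 bp
  125→135: 10 bp
  135→142: 7 bp
  142→153: 11 bp
  153→159: 6 bp
  159→169: 10 bp
  169→178: 9 bp
  178→194: 16 bp
  194→204: 10 bp
  204→211: 7 bp
  211→214: 3 bp
  214→219: 5 bp
  219→2 (wrap): 227-219+2 = 10 bp

[3,4,4,5,5,5,6,6,6,6,6,7,7,8,8,8,8,9,9,9,10,10,10,10,10,10,11,11,16]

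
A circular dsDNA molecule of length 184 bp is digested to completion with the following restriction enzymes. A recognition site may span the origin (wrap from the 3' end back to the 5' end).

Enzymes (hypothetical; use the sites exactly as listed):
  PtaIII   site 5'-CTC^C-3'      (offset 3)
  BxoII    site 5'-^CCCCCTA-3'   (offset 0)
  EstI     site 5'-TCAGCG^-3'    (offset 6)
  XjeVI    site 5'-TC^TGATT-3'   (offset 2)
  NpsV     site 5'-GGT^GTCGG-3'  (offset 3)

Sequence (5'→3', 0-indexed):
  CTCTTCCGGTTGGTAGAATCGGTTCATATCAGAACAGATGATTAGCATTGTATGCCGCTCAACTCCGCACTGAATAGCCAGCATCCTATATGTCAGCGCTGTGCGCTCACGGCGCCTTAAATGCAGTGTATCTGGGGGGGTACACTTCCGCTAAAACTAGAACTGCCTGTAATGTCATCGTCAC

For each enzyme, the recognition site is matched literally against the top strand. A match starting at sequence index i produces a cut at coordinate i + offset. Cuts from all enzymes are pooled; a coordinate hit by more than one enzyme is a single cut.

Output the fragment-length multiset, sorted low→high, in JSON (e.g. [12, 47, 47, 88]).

Site scan:
  PtaIII CTCC/3: at [62] ⇒ [65]
  BxoII (CCCCCTA, off=0): no sites
  EstI TCAGCG/6: at [92] ⇒ [98]
  XjeVI (TCTGATT, off=2): no sites
  NpsV (GGTGTCGG, off=3): no sites

All cut coordinates (distinct, sorted): [65, 98]

Fragment lengths:
  65→98: 33 bp
  98→65 (wrap): 184-98+65 = 151 bp

[33,151]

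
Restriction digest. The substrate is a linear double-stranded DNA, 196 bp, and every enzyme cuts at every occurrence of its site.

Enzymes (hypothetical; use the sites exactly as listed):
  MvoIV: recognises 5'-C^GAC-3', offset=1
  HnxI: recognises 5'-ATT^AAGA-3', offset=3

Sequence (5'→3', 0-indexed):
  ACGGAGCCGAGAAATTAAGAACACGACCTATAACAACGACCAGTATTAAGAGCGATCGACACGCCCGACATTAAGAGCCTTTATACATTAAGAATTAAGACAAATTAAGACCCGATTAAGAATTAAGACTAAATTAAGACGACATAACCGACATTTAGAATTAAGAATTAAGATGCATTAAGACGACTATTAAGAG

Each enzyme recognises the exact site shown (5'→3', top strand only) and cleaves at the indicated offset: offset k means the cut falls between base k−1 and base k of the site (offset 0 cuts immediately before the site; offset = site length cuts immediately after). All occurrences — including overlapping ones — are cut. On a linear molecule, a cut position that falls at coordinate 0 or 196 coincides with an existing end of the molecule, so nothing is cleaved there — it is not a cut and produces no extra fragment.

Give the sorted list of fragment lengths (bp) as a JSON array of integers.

[5,5,5,6,7,7,7,7,8,9,9,10,10,10,10,11,11,13,13,16,17]

Per-enzyme occurrences:
  MvoIV CGAC/1: at [23, 36, 56, 65, 139, 148, 183] ⇒ [24, 37, 57, 66, 140, 149, 184]
  HnxI ATTAAGA/3: at [13, 44, 69, 86, 93, 103, 114, 121, 132, 159, 166, 176, 188] ⇒ [16, 47, 72, 89, 96, 106, 117, 124, 135, 162, 169, 179, 191]

All cut coordinates (distinct, sorted): [16, 24, 37, 47, 57, 66, 72, 89, 96, 106, 117, 124, 135, 140, 149, 162, 169, 179, 184, 191]

Fragment lengths:
  [0,16): 16 bp
  [16,24): 8 bp
  [24,37): 13 bp
  [37,47): 10 bp
  [47,57): 10 bp
  [57,66): 9 bp
  [66,72): 6 bp
  [72,89): 17 bp
  [89,96): 7 bp
  [96,106): 10 bp
  [106,117): 11 bp
  [117,124): 7 bp
  [124,135): 11 bp
  [135,140): 5 bp
  [140,149): 9 bp
  [149,162): 13 bp
  [162,169): 7 bp
  [169,179): 10 bp
  [179,184): 5 bp
  [184,191): 7 bp
  [191,196): 5 bp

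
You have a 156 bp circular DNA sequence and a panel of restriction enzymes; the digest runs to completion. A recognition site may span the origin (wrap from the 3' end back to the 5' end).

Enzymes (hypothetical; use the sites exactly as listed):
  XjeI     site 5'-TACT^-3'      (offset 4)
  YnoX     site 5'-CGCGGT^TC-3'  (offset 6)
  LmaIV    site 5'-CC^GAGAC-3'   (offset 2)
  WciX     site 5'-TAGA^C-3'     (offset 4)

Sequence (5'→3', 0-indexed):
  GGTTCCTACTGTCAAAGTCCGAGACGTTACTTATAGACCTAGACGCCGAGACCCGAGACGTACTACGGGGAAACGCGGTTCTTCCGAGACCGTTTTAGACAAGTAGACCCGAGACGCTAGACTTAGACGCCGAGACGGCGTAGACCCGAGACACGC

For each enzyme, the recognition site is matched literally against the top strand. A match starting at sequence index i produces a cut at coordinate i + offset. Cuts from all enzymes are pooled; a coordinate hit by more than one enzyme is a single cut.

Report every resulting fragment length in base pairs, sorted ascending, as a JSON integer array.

[3,3,4,4,6,6,6,6,7,7,8,10,10,11,11,12,13,14,15]

Site scan:
  XjeI TACT/4: at [6, 27, 60] ⇒ [10, 31, 64]
  YnoX CGCGGTTC/6: at [73, 153] ⇒ [3, 79]
  LmaIV CCGAGAC/2: at [18, 45, 52, 83, 108, 129, 145] ⇒ [20, 47, 54, 85, 110, 131, 147]
  WciX TAGAC/4: at [33, 39, 95, 103, 117, 123, 140] ⇒ [37, 43, 99, 107, 121, 127, 144]

All cut coordinates (distinct, sorted): [3, 10, 20, 31, 37, 43, 47, 54, 64, 79, 85, 99, 107, 110, 121, 127, 131, 144, 147]

Fragments:
  3→10: 7 bp
  10→20: 10 bp
  20→31: 11 bp
  31→37: 6 bp
  37→43: 6 bp
  43→47: 4 bp
  47→54: 7 bp
  54→64: 10 bp
  64→79: 15 bp
  79→85: 6 bp
  85→99: 14 bp
  99→107: 8 bp
  107→110: 3 bp
  110→121: 11 bp
  121→127: 6 bp
  127→131: 4 bp
  131→144: 13 bp
  144→147: 3 bp
  147→3 (wrap): 156-147+3 = 12 bp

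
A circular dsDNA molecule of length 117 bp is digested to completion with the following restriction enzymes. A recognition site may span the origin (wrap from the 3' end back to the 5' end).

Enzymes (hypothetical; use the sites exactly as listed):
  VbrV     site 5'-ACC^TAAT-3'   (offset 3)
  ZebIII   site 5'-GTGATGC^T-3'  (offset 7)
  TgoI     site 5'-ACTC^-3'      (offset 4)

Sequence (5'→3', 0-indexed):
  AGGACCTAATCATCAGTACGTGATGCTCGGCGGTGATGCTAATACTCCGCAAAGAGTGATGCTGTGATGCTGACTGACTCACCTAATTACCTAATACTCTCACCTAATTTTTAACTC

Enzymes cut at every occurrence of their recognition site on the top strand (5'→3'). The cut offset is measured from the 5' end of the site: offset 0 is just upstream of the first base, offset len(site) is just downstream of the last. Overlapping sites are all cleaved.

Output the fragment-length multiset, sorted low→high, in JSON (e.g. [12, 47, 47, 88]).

Per-enzyme occurrences:
  VbrV ACCTAAT/3: at [3, 80, 88, 101] ⇒ [6, 83, 91, 104]
  ZebIII GTGATGCT/7: at [19, 32, 55, 63] ⇒ [26, 39, 62, 70]
  TgoI ACTC/4: at [43, 76, 95, 113] ⇒ [0, 47, 80, 99]

Pooled cuts: [0, 6, 26, 39, 47, 62, 70, 80, 83, 91, 99, 104]

Fragment lengths:
  0→6: 6 bp
  6→26: 20 bp
  26→39: 13 bp
  39→47: 8 bp
  47→62: 15 bp
  62→70: 8 bp
  70→80: 10 bp
  80→83: 3 bp
  83→91: 8 bp
  91→99: 8 bp
  99→104: 5 bp
  104→0 (wrap): 117-104+0 = 13 bp

[3,5,6,8,8,8,8,10,13,13,15,20]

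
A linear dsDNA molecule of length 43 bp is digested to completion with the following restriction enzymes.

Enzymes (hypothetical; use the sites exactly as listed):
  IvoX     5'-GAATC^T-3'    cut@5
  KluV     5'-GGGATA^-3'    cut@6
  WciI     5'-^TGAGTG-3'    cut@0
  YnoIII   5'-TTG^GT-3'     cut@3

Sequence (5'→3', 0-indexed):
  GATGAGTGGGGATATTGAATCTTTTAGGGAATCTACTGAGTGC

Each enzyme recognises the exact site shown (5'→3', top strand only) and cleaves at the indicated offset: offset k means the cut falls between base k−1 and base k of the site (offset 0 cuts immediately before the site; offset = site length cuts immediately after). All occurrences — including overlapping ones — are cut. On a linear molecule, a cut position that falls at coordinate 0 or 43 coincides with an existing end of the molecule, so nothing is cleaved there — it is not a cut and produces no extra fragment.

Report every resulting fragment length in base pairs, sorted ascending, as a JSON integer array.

[2,3,7,7,12,12]

Site scan:
  IvoX (GAATCT, off=5): starts [16, 28] → cuts [21, 33]
  KluV (GGGATA, off=6): starts [8] → cuts [14]
  WciI (TGAGTG, off=0): starts [2, 36] → cuts [2, 36]
  YnoIII (TTGGT, off=3): no sites

Pooled cuts: [2, 14, 21, 33, 36]

Fragment lengths:
  [0,2): 2 bp
  [2,14): 12 bp
  [14,21): 7 bp
  [21,33): 12 bp
  [33,36): 3 bp
  [36,43): 7 bp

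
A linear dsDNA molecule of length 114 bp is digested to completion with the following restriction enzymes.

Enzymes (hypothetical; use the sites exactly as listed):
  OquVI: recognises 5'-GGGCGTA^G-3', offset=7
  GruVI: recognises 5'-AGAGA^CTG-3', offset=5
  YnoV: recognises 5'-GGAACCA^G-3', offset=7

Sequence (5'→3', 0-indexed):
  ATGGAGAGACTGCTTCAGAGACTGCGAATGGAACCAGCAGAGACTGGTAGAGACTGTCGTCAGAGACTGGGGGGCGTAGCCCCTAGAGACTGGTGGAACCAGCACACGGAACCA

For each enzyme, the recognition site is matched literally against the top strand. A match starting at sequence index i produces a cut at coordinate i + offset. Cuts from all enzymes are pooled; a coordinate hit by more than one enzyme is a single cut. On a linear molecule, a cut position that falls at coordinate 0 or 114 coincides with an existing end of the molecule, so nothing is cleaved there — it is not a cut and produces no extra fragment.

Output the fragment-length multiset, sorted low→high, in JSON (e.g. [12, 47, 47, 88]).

Site scan:
  OquVI GGGCGTAG/7: at [71] ⇒ [78]
  GruVI AGAGACTG/5: at [4, 16, 38, 48, 61, 84] ⇒ [9, 21, 43, 53, 66, 89]
  YnoV GGAACCAG/7: at [29, 94] ⇒ [36, 101]

Pooled cuts: [9, 21, 36, 43, 53, 66, 78, 89, 101]

Fragment lengths:
  [0,9): 9 bp
  [9,21): 12 bp
  [21,36): 15 bp
  [36,43): 7 bp
  [43,53): 10 bp
  [53,66): 13 bp
  [66,78): 12 bp
  [78,89): 11 bp
  [89,101): 12 bp
  [101,114): 13 bp

[7,9,10,11,12,12,12,13,13,15]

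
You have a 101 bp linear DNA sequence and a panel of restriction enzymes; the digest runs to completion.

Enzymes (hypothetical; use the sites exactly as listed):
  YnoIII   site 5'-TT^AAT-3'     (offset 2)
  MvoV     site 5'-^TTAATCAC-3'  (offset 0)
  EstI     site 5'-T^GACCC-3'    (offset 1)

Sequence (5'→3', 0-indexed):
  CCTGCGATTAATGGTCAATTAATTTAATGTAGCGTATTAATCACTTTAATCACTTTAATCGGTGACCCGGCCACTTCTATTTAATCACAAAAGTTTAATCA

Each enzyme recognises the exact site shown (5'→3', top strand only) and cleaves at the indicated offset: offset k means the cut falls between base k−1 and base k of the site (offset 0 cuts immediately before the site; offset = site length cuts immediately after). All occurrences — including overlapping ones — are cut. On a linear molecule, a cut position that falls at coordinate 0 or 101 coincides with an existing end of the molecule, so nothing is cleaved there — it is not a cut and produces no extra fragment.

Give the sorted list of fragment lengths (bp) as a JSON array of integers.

Per-enzyme occurrences:
  YnoIII TTAAT/2: at [7, 18, 23, 36, 45, 54, 80, 94] ⇒ [9, 20, 25, 38, 47, 56, 82, 96]
  MvoV TTAATCAC/0: at [36, 45, 80] ⇒ [36, 45, 80]
  EstI TGACCC/1: at [62] ⇒ [63]

All cut coordinates (distinct, sorted): [9, 20, 25, 36, 38, 45, 47, 56, 63, 80, 82, 96]

Fragments:
  [0,9): 9 bp
  [9,20): 11 bp
  [20,25): 5 bp
  [25,36): 11 bp
  [36,38): 2 bp
  [38,45): 7 bp
  [45,47): 2 bp
  [47,56): 9 bp
  [56,63): 7 bp
  [63,80): 17 bp
  [80,82): 2 bp
  [82,96): 14 bp
  [96,101): 5 bp

[2,2,2,5,5,7,7,9,9,11,11,14,17]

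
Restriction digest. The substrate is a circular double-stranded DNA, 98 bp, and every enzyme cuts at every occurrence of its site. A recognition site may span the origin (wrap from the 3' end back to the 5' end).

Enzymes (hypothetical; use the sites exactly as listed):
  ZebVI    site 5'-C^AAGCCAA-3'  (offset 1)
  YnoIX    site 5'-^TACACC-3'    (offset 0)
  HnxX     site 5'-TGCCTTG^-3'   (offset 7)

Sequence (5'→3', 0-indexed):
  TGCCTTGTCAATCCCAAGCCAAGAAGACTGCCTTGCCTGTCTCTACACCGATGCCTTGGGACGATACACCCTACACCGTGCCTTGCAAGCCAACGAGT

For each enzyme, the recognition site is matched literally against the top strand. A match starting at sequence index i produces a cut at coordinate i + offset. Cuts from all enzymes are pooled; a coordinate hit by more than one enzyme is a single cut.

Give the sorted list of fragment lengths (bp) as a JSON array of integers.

[1,6,7,8,8,14,15,19,20]

Site scan:
  ZebVI (CAAGCCAA, off=1): starts [14, 85] → cuts [15, 86]
  YnoIX (TACACC, off=0): starts [43, 64, 71] → cuts [43, 64, 71]
  HnxX (TGCCTTG, off=7): starts [0, 28, 51, 78] → cuts [7, 35, 58, 85]

Pooled cuts: [7, 15, 35, 43, 58, 64, 71, 85, 86]

Fragment lengths:
  7→15: 8 bp
  15→35: 20 bp
  35→43: 8 bp
  43→58: 15 bp
  58→64: 6 bp
  64→71: 7 bp
  71→85: 14 bp
  85→86: 1 bp
  86→7 (wrap): 98-86+7 = 19 bp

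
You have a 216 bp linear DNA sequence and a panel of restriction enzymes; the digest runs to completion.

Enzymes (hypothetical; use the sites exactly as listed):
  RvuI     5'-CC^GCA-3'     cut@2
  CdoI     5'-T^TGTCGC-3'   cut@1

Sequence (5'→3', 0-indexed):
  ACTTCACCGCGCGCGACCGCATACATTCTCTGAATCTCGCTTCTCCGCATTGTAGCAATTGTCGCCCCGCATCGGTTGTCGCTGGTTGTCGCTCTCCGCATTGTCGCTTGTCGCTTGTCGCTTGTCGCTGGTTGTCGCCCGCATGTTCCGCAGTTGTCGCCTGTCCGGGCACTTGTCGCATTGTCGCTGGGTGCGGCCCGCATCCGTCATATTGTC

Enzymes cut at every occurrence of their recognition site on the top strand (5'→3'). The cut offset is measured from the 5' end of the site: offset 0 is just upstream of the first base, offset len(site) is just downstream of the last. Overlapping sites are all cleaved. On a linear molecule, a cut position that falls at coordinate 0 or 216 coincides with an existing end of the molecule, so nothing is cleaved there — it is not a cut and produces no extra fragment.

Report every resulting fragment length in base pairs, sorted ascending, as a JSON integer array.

Scan for sites:
  RvuI CCGCA/2: at [16, 44, 66, 95, 138, 147, 197] ⇒ [18, 46, 68, 97, 140, 149, 199]
  CdoI TTGTCGC/1: at [58, 75, 85, 100, 107, 114, 121, 131, 153, 172, 180] ⇒ [59, 76, 86, 101, 108, 115, 122, 132, 154, 173, 181]

Pooled cuts: [18, 46, 59, 68, 76, 86, 97, 101, 108, 115, 122, 132, 140, 149, 154, 173, 181, 199]

Fragments:
  [0,18): 18 bp
  [18,46): 28 bp
  [46,59): 13 bp
  [59,68): 9 bp
  [68,76): 8 bp
  [76,86): 10 bp
  [86,97): 11 bp
  [97,101): 4 bp
  [101,108): 7 bp
  [108,115): 7 bp
  [115,122): 7 bp
  [122,132): 10 bp
  [132,140): 8 bp
  [140,149): 9 bp
  [149,154): 5 bp
  [154,173): 19 bp
  [173,181): 8 bp
  [181,199): 18 bp
  [199,216): 17 bp

[4,5,7,7,7,8,8,8,9,9,10,10,11,13,17,18,18,19,28]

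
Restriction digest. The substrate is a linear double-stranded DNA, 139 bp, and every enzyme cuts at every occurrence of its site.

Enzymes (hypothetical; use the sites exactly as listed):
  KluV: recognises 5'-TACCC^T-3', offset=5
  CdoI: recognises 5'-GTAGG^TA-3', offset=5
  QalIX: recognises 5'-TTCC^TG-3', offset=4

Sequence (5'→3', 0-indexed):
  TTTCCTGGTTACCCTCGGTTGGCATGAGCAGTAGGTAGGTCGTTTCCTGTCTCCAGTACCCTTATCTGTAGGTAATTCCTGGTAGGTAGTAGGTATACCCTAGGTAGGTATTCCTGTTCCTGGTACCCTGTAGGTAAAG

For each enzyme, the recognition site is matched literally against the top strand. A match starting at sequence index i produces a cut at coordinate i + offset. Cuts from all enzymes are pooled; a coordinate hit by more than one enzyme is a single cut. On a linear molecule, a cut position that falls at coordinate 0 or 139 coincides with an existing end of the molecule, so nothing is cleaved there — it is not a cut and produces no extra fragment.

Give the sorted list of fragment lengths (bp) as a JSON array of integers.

[5,5,6,6,6,7,7,7,7,8,8,9,11,12,14,21]

Scan for sites:
  KluV TACCCT/5: at [9, 56, 95, 123] ⇒ [14, 61, 100, 128]
  CdoI GTAGGTA/5: at [30, 67, 81, 88, 103, 129] ⇒ [35, 72, 86, 93, 108, 134]
  QalIX TTCCTG/4: at [1, 43, 75, 110, 116] ⇒ [5, 47, 79, 114, 120]

Pooled cuts: [5, 14, 35, 47, 61, 72, 79, 86, 93, 100, 108, 114, 120, 128, 134]

Fragment lengths:
  [0,5): 5 bp
  [5,14): 9 bp
  [14,35): 21 bp
  [35,47): 12 bp
  [47,61): 14 bp
  [61,72): 11 bp
  [72,79): 7 bp
  [79,86): 7 bp
  [86,93): 7 bp
  [93,100): 7 bp
  [100,108): 8 bp
  [108,114): 6 bp
  [114,120): 6 bp
  [120,128): 8 bp
  [128,134): 6 bp
  [134,139): 5 bp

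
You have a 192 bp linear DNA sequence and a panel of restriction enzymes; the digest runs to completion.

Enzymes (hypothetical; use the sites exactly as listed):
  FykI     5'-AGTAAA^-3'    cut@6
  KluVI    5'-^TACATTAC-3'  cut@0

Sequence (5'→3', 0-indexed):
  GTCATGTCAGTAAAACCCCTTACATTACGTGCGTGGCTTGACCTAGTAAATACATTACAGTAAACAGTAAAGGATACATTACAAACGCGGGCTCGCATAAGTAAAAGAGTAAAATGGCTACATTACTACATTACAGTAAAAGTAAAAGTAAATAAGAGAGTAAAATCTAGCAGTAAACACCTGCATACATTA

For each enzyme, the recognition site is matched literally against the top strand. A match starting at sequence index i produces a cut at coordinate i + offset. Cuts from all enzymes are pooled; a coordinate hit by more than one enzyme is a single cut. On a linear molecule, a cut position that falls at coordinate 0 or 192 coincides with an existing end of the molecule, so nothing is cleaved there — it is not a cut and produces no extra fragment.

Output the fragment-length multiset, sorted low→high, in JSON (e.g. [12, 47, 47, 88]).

[3,5,6,6,6,7,8,8,12,13,14,14,14,15,30,31]

Site scan:
  FykI AGTAAA/6: at [8, 44, 58, 65, 99, 107, 134, 140, 146, 158, 171] ⇒ [14, 50, 64, 71, 105, 113, 140, 146, 152, 164, 177]
  KluVI TACATTAC/0: at [20, 50, 74, 118, 126] ⇒ [20, 50, 74, 118, 126]

All cut coordinates (distinct, sorted): [14, 20, 50, 64, 71, 74, 105, 113, 118, 126, 140, 146, 152, 164, 177]

Fragment lengths:
  [0,14): 14 bp
  [14,20): 6 bp
  [20,50): 30 bp
  [50,64): 14 bp
  [64,71): 7 bp
  [71,74): 3 bp
  [74,105): 31 bp
  [105,113): 8 bp
  [113,118): 5 bp
  [118,126): 8 bp
  [126,140): 14 bp
  [140,146): 6 bp
  [146,152): 6 bp
  [152,164): 12 bp
  [164,177): 13 bp
  [177,192): 15 bp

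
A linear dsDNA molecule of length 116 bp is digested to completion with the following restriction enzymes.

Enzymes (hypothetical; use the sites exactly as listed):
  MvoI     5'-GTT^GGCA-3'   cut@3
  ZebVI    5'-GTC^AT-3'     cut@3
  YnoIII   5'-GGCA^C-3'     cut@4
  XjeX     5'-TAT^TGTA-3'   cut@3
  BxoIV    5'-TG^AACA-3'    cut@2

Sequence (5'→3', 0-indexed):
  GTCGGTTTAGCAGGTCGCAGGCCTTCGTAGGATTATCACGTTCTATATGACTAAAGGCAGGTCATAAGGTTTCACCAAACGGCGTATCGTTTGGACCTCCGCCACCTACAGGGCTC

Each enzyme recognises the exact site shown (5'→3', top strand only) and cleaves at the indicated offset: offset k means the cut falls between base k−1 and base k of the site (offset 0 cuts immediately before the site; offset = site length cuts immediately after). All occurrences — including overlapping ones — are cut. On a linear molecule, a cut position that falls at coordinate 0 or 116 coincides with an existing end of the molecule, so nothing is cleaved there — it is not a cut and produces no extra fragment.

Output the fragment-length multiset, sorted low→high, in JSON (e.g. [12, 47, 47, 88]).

[53,63]

Per-enzyme occurrences:
  MvoI (GTTGGCA, off=3): no sites
  ZebVI GTCAT/3: at [60] ⇒ [63]
  YnoIII (GGCAC, off=4): no sites
  XjeX (TATTGTA, off=3): no sites
  BxoIV (TGAACA, off=2): no sites

Pooled cuts: [63]

Fragment lengths:
  [0,63): 63 bp
  [63,116): 53 bp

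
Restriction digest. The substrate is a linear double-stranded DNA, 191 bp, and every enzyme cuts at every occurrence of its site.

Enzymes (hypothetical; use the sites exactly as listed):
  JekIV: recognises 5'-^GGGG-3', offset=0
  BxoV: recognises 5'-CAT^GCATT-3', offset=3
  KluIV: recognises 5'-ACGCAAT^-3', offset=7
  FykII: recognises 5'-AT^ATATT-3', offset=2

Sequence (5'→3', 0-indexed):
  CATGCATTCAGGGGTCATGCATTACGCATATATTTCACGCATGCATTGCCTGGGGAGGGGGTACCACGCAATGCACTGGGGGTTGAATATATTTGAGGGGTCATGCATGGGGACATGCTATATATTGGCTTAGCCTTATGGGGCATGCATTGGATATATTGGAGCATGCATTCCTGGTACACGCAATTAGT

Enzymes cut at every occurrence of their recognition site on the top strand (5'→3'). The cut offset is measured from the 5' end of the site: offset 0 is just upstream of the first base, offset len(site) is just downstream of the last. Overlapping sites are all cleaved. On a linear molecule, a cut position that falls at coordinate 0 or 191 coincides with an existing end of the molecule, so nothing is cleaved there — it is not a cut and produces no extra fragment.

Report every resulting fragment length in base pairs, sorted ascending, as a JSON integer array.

[1,1,3,4,5,5,7,7,8,8,9,9,10,11,12,12,13,13,15,18,20]

Per-enzyme occurrences:
  JekIV GGGG/0: at [10, 51, 56, 57, 77, 78, 96, 108, 139] ⇒ [10, 51, 56, 57, 77, 78, 96, 108, 139]
  BxoV CATGCATT/3: at [0, 15, 39, 143, 164] ⇒ [3, 18, 42, 146, 167]
  KluIV ACGCAAT/7: at [65, 180] ⇒ [72, 187]
  FykII ATATATT/2: at [27, 86, 119, 153] ⇒ [29, 88, 121, 155]

All cut coordinates (distinct, sorted): [3, 10, 18, 29, 42, 51, 56, 57, 72, 77, 78, 88, 96, 108, 121, 139, 146, 155, 167, 187]

Fragment lengths:
  [0,3): 3 bp
  [3,10): 7 bp
  [10,18): 8 bp
  [18,29): 11 bp
  [29,42): 13 bp
  [42,51): 9 bp
  [51,56): 5 bp
  [56,57): 1 bp
  [57,72): 15 bp
  [72,77): 5 bp
  [77,78): 1 bp
  [78,88): 10 bp
  [88,96): 8 bp
  [96,108): 12 bp
  [108,121): 13 bp
  [121,139): 18 bp
  [139,146): 7 bp
  [146,155): 9 bp
  [155,167): 12 bp
  [167,187): 20 bp
  [187,191): 4 bp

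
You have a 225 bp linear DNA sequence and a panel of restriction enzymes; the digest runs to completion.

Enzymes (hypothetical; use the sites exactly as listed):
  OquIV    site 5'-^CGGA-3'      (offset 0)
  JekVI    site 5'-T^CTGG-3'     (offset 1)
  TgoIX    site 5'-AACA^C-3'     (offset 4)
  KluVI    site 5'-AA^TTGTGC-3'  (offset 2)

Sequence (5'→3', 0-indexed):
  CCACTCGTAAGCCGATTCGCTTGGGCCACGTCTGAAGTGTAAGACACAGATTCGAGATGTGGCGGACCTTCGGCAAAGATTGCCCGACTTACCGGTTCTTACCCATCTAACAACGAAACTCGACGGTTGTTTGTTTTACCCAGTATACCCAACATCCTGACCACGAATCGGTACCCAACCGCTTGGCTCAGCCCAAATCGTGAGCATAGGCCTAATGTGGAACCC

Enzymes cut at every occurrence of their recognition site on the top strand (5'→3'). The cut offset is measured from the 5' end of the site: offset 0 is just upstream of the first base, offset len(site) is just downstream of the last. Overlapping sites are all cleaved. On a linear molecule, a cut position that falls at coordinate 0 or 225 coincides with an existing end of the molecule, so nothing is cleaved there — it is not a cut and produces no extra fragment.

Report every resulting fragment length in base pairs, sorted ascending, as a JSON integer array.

[62,163]

Site scan:
  OquIV CGGA/0: at [62] ⇒ [62]
  JekVI (TCTGG, off=1): no sites
  TgoIX (AACAC, off=4): no sites
  KluVI (AATTGTGC, off=2): no sites

All cut coordinates (distinct, sorted): [62]

Fragments:
  [0,62): 62 bp
  [62,225): 163 bp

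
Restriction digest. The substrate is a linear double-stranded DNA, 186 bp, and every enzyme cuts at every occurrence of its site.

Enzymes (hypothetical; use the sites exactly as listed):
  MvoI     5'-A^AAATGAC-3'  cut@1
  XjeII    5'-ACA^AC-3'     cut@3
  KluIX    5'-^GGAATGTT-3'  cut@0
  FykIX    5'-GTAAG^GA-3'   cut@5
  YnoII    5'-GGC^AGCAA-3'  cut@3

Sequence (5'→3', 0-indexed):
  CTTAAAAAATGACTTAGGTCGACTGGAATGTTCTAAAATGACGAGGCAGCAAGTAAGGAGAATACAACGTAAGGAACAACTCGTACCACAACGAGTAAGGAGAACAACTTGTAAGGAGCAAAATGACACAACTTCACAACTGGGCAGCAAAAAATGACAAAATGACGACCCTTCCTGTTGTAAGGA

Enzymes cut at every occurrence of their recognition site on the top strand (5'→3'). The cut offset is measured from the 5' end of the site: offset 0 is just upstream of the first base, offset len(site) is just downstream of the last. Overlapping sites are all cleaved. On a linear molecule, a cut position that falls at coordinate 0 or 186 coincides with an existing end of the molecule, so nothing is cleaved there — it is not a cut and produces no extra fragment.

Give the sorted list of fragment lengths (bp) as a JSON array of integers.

Scan for sites:
  MvoI AAAATGAC/1: at [5, 34, 119, 150, 158] ⇒ [6, 35, 120, 151, 159]
  XjeII ACAAC/3: at [63, 75, 87, 103, 127, 135] ⇒ [66, 78, 90, 106, 130, 138]
  KluIX GGAATGTT/0: at [24] ⇒ [24]
  FykIX GTAAGGA/5: at [52, 68, 94, 110, 179] ⇒ [57, 73, 99, 115, 184]
  YnoII GGCAGCAA/3: at [44, 142] ⇒ [47, 145]

All cut coordinates (distinct, sorted): [6, 24, 35, 47, 57, 66, 73, 78, 90, 99, 106, 115, 120, 130, 138, 145, 151, 159, 184]

Fragment lengths:
  [0,6): 6 bp
  [6,24): 18 bp
  [24,35): 11 bp
  [35,47): 12 bp
  [47,57): 10 bp
  [57,66): 9 bp
  [66,73): 7 bp
  [73,78): 5 bp
  [78,90): 12 bp
  [90,99): 9 bp
  [99,106): 7 bp
  [106,115): 9 bp
  [115,120): 5 bp
  [120,130): 10 bp
  [130,138): 8 bp
  [138,145): 7 bp
  [145,151): 6 bp
  [151,159): 8 bp
  [159,184): 25 bp
  [184,186): 2 bp

[2,5,5,6,6,7,7,7,8,8,9,9,9,10,10,11,12,12,18,25]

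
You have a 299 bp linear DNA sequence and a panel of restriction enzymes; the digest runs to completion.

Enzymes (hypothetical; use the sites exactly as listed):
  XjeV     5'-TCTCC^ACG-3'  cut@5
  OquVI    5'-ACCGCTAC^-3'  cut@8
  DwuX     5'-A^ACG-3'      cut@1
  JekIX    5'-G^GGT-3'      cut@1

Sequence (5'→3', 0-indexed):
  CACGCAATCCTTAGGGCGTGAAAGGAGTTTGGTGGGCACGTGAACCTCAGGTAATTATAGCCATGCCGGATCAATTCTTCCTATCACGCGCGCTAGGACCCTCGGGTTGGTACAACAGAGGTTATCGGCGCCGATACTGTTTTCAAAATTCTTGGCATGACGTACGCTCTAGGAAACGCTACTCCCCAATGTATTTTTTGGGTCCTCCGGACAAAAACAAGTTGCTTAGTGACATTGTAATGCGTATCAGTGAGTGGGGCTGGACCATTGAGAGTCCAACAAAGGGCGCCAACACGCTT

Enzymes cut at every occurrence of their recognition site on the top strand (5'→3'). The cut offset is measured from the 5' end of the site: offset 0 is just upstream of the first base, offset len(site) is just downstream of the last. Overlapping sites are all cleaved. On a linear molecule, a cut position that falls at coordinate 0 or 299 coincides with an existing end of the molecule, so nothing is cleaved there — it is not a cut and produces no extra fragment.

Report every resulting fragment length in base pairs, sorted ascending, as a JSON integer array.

Per-enzyme occurrences:
  XjeV (TCTCCACG, off=5): no sites
  OquVI (ACCGCTAC, off=8): no sites
  DwuX (AACG, off=1): starts [174] → cuts [175]
  JekIX (GGGT, off=1): starts [103, 199] → cuts [104, 200]

All cut coordinates (distinct, sorted): [104, 175, 200]

Fragments:
  [0,104): 104 bp
  [104,175): 71 bp
  [175,200): 25 bp
  [200,299): 99 bp

[25,71,99,104]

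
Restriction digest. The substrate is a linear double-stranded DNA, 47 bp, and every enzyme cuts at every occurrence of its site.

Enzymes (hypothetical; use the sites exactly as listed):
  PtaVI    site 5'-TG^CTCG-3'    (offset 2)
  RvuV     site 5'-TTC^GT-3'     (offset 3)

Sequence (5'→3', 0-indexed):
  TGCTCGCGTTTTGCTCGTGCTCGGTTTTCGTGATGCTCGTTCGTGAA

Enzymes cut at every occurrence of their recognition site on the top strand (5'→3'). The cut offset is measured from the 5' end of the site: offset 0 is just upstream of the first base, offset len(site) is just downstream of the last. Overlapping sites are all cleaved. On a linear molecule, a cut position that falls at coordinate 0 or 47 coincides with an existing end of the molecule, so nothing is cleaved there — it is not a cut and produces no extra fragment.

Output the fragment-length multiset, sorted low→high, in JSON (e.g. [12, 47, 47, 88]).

Site scan:
  PtaVI (TGCTCG, off=2): starts [0, 11, 17, 33] → cuts [2, 13, 19, 35]
  RvuV (TTCGT, off=3): starts [26, 39] → cuts [29, 42]

Pooled cuts: [2, 13, 19, 29, 35, 42]

Fragment lengths:
  [0,2): 2 bp
  [2,13): 11 bp
  [13,19): 6 bp
  [19,29): 10 bp
  [29,35): 6 bp
  [35,42): 7 bp
  [42,47): 5 bp

[2,5,6,6,7,10,11]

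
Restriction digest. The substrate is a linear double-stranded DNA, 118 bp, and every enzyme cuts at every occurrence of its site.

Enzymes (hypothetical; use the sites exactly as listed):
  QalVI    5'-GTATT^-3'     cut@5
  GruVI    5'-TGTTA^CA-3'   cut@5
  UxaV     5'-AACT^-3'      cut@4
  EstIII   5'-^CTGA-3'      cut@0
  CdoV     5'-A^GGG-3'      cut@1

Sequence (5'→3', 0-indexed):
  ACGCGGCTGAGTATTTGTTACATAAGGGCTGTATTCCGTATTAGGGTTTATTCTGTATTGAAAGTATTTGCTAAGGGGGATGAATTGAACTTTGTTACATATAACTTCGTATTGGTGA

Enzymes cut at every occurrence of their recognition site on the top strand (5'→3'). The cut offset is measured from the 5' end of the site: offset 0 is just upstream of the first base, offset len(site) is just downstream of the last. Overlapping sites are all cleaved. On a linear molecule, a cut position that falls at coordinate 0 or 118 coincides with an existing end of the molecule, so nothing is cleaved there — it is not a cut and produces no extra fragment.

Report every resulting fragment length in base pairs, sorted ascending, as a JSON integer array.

[1,5,5,5,6,6,6,7,7,9,9,9,10,16,17]

Scan for sites:
  QalVI GTATT/5: at [10, 30, 37, 54, 63, 108] ⇒ [15, 35, 42, 59, 68, 113]
  GruVI TGTTACA/5: at [15, 92] ⇒ [20, 97]
  UxaV AACT/4: at [87, 102] ⇒ [91, 106]
  EstIII CTGA/0: at [6] ⇒ [6]
  CdoV AGGG/1: at [24, 42, 73] ⇒ [25, 43, 74]

All cut coordinates (distinct, sorted): [6, 15, 20, 25, 35, 42, 43, 59, 68, 74, 91, 97, 106, 113]

Fragments:
  [0,6): 6 bp
  [6,15): 9 bp
  [15,20): 5 bp
  [20,25): 5 bp
  [25,35): 10 bp
  [35,42): 7 bp
  [42,43): 1 bp
  [43,59): 16 bp
  [59,68): 9 bp
  [68,74): 6 bp
  [74,91): 17 bp
  [91,97): 6 bp
  [97,106): 9 bp
  [106,113): 7 bp
  [113,118): 5 bp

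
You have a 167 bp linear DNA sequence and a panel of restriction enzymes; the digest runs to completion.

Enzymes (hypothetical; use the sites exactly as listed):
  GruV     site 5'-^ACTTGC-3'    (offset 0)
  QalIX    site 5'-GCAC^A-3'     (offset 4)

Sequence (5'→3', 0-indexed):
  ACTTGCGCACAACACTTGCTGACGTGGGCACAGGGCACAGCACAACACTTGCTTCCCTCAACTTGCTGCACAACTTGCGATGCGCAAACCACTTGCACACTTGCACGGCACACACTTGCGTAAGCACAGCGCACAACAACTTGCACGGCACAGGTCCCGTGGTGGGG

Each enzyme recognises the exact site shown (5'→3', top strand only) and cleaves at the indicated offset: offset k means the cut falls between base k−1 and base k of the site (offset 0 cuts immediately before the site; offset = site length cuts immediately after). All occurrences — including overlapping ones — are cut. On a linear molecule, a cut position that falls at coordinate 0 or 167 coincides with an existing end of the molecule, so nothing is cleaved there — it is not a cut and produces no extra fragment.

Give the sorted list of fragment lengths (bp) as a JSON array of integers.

Per-enzyme occurrences:
  GruV (ACTTGC, off=0): starts [0, 13, 46, 60, 72, 90, 98, 113, 138] → cuts [13, 46, 60, 72, 90, 98, 113, 138] (position 0 is a terminus of the linear molecule — no cut)
  QalIX (GCACA, off=4): starts [6, 27, 34, 39, 67, 94, 107, 123, 130, 147] → cuts [10, 31, 38, 43, 71, 98, 111, 127, 134, 151]

All cut coordinates (distinct, sorted): [10, 13, 31, 38, 43, 46, 60, 71, 72, 90, 98, 111, 113, 127, 134, 138, 151]

Fragments:
  [0,10): 10 bp
  [10,13): 3 bp
  [13,31): 18 bp
  [31,38): 7 bp
  [38,43): 5 bp
  [43,46): 3 bp
  [46,60): 14 bp
  [60,71): 11 bp
  [71,72): 1 bp
  [72,90): 18 bp
  [90,98): 8 bp
  [98,111): 13 bp
  [111,113): 2 bp
  [113,127): 14 bp
  [127,134): 7 bp
  [134,138): 4 bp
  [138,151): 13 bp
  [151,167): 16 bp

[1,2,3,3,4,5,7,7,8,10,11,13,13,14,14,16,18,18]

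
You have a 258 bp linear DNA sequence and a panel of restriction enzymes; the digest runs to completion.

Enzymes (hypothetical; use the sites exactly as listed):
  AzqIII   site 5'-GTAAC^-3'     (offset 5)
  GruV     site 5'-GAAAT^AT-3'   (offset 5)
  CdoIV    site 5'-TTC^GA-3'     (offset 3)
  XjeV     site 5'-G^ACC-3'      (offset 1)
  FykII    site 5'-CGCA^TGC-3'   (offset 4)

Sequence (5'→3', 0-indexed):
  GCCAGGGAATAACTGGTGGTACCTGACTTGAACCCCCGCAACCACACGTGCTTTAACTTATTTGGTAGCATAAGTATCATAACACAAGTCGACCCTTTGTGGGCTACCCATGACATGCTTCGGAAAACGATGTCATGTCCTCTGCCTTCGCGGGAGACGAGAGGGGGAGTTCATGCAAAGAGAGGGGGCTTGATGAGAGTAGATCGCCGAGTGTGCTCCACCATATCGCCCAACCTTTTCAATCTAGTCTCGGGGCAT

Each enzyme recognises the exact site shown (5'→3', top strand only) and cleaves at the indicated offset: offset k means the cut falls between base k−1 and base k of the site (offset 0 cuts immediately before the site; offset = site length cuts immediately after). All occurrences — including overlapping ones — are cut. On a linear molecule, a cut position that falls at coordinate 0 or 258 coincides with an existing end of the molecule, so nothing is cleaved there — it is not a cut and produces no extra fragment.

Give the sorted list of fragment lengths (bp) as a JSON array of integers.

[91,167]

Site scan:
  AzqIII (GTAAC, off=5): no sites
  GruV (GAAATAT, off=5): no sites
  CdoIV (TTCGA, off=3): no sites
  XjeV (GACC, off=1): starts [90] → cuts [91]
  FykII (CGCATGC, off=4): no sites

All cut coordinates (distinct, sorted): [91]

Fragments:
  [0,91): 91 bp
  [91,258): 167 bp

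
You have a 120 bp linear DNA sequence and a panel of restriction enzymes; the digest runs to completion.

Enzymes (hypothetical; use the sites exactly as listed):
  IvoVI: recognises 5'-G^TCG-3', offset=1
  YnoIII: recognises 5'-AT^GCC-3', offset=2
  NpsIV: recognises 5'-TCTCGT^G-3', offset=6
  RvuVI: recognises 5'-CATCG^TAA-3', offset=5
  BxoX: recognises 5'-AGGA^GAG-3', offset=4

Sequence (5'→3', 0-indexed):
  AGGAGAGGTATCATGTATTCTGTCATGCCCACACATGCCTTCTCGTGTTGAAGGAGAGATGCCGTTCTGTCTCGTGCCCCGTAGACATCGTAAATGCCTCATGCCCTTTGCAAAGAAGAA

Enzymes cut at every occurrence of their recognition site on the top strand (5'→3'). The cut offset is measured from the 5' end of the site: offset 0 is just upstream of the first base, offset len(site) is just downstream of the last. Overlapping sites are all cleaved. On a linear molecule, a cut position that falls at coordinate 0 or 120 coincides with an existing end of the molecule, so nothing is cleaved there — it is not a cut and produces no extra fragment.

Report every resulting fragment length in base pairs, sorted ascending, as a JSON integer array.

[4,5,5,7,9,10,10,15,15,18,22]

Per-enzyme occurrences:
  IvoVI (GTCG, off=1): no sites
  YnoIII ATGCC/2: at [24, 34, 58, 93, 100] ⇒ [26, 36, 60, 95, 102]
  NpsIV TCTCGTG/6: at [40, 69] ⇒ [46, 75]
  RvuVI CATCGTAA/5: at [85] ⇒ [90]
  BxoX AGGAGAG/4: at [0, 51] ⇒ [4, 55]

Pooled cuts: [4, 26, 36, 46, 55, 60, 75, 90, 95, 102]

Fragments:
  [0,4): 4 bp
  [4,26): 22 bp
  [26,36): 10 bp
  [36,46): 10 bp
  [46,55): 9 bp
  [55,60): 5 bp
  [60,75): 15 bp
  [75,90): 15 bp
  [90,95): 5 bp
  [95,102): 7 bp
  [102,120): 18 bp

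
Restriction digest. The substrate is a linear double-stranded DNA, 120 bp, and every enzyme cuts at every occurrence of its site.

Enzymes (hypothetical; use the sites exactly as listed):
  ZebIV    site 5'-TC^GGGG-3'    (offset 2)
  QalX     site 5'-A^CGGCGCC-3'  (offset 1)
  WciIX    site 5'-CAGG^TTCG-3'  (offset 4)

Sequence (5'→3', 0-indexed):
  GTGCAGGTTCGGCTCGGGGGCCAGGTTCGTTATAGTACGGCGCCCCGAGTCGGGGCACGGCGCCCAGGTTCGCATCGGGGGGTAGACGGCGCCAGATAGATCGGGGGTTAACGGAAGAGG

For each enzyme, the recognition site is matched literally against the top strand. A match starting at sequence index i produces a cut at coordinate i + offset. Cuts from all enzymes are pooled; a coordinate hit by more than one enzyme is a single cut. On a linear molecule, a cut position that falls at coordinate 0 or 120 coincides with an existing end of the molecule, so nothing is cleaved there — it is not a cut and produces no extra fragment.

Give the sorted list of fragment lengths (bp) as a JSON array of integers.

[6,7,8,8,10,10,11,12,14,16,18]

Scan for sites:
  ZebIV (TCGGGG, off=2): starts [13, 49, 74, 100] → cuts [15, 51, 76, 102]
  QalX (ACGGCGCC, off=1): starts [36, 56, 85] → cuts [37, 57, 86]
  WciIX (CAGGTTCG, off=4): starts [3, 21, 64] → cuts [7, 25, 68]

Pooled cuts: [7, 15, 25, 37, 51, 57, 68, 76, 86, 102]

Fragment lengths:
  [0,7): 7 bp
  [7,15): 8 bp
  [15,25): 10 bp
  [25,37): 12 bp
  [37,51): 14 bp
  [51,57): 6 bp
  [57,68): 11 bp
  [68,76): 8 bp
  [76,86): 10 bp
  [86,102): 16 bp
  [102,120): 18 bp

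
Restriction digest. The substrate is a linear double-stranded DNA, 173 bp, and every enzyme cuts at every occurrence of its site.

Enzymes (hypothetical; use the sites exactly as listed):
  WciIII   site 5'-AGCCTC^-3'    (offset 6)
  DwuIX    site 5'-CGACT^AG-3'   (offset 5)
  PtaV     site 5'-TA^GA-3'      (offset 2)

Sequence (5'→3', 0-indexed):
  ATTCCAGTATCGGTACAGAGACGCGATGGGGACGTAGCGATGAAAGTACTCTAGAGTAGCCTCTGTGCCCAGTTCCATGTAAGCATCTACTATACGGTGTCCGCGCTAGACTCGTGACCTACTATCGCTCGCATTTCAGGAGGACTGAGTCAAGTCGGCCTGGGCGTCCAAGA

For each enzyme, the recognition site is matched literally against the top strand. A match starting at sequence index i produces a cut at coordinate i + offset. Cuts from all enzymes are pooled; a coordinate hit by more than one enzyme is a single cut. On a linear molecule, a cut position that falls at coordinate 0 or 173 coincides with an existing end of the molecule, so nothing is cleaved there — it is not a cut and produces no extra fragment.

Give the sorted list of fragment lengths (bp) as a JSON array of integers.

[10,45,53,65]

Scan for sites:
  WciIII (AGCCTC, off=6): starts [57] → cuts [63]
  DwuIX (CGACTAG, off=5): no sites
  PtaV (TAGA, off=2): starts [51, 106] → cuts [53, 108]

All cut coordinates (distinct, sorted): [53, 63, 108]

Fragment lengths:
  [0,53): 53 bp
  [53,63): 10 bp
  [63,108): 45 bp
  [108,173): 65 bp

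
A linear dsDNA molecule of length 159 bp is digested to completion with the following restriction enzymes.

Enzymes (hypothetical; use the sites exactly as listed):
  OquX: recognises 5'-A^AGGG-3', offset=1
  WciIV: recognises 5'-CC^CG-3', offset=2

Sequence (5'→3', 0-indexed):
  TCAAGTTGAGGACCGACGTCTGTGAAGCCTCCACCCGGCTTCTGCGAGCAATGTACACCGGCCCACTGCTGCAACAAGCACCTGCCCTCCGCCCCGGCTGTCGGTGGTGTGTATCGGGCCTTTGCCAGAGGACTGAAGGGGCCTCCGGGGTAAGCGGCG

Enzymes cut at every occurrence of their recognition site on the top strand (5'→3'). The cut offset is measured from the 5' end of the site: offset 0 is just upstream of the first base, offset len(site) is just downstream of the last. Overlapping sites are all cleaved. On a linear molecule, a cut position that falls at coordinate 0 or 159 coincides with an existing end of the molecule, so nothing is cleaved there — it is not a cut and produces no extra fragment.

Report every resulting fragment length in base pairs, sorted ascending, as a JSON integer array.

Site scan:
  OquX (AAGGG, off=1): starts [135] → cuts [136]
  WciIV (CCCG, off=2): starts [33, 92] → cuts [35, 94]

All cut coordinates (distinct, sorted): [35, 94, 136]

Fragments:
  [0,35): 35 bp
  [35,94): 59 bp
  [94,136): 42 bp
  [136,159): 23 bp

[23,35,42,59]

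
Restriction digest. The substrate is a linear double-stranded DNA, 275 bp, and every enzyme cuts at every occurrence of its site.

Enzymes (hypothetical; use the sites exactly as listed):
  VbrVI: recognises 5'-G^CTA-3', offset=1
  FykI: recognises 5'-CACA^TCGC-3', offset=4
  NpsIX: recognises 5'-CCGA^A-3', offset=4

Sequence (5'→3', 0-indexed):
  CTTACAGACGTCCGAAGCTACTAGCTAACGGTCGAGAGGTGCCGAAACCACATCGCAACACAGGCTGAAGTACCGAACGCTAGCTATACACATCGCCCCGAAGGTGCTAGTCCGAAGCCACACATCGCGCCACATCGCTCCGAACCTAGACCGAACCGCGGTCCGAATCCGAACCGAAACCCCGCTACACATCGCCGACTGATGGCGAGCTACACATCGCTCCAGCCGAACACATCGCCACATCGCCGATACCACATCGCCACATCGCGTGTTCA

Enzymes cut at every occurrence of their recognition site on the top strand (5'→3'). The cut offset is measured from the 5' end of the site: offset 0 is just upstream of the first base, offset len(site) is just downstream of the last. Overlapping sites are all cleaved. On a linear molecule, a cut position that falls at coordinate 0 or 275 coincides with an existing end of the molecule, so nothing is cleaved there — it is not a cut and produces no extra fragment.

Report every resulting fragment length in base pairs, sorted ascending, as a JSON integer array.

[2,3,4,5,5,5,6,7,7,7,7,7,8,8,9,9,9,9,9,10,11,11,12,13,14,15,18,21,24]

Site scan:
  VbrVI GCTA/1: at [16, 23, 78, 82, 105, 183, 208] ⇒ [17, 24, 79, 83, 106, 184, 209]
  FykI CACATCGC/4: at [48, 88, 120, 130, 187, 212, 230, 238, 252, 260] ⇒ [52, 92, 124, 134, 191, 216, 234, 242, 256, 264]
  NpsIX CCGAA/4: at [11, 41, 72, 97, 111, 139, 150, 162, 168, 173, 225] ⇒ [15, 45, 76, 101, 115, 143, 154, 166, 172, 177, 229]

All cut coordinates (distinct, sorted): [15, 17, 24, 45, 52, 76, 79, 83, 92, 101, 106, 115, 124, 134, 143, 154, 166, 172, 177, 184, 191, 209, 216, 229, 234, 242, 256, 264]

Fragments:
  [0,15): 15 bp
  [15,17): 2 bp
  [17,24): 7 bp
  [24,45): 21 bp
  [45,52): 7 bp
  [52,76): 24 bp
  [76,79): 3 bp
  [79,83): 4 bp
  [83,92): 9 bp
  [92,101): 9 bp
  [101,106): 5 bp
  [106,115): 9 bp
  [115,124): 9 bp
  [124,134): 10 bp
  [134,143): 9 bp
  [143,154): 11 bp
  [154,166): 12 bp
  [166,172): 6 bp
  [172,177): 5 bp
  [177,184): 7 bp
  [184,191): 7 bp
  [191,209): 18 bp
  [209,216): 7 bp
  [216,229): 13 bp
  [229,234): 5 bp
  [234,242): 8 bp
  [242,256): 14 bp
  [256,264): 8 bp
  [264,275): 11 bp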